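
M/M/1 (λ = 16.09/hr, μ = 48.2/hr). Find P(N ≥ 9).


ρ = 16.09/48.2 = 0.3338
P(N ≥ n) = ρ^n = 0.3338^9 = 0.00005147

Final: 0.00005147


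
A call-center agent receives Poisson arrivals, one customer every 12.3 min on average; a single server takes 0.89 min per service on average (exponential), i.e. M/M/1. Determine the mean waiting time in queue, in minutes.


λ = 60/12.3 = 4.8780 /hr
μ = 60/0.89 = 67.4157 /hr
ρ = λ/μ = 4.8780/67.4157 = 0.07236
Wq = ρ/(μ−λ) = 0.07236/(67.4157−4.8780) = 0.001157 hr
In minutes: 0.001157·60 = 0.06942 min

Final: 0.06942 min


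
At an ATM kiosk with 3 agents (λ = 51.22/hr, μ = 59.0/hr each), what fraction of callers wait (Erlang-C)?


a = λ/μ = 0.8681; ρ = a/3 = 0.2894
P₀ = 0.416942 (from M/M/c formula)
C(c,a) = [a^c/(c!(1−ρ))]·P₀ = [0.65428/(6·0.7106)]·0.416942
= 0.15345·0.416942 = 0.063981

Final: 0.063981


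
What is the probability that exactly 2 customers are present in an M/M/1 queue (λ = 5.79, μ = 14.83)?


ρ = 5.79/14.83 = 0.3904
P_n = (1−ρ)·ρ^n = (1 − 0.3904)·0.3904^2 = 0.6096·0.152432 = 0.092918

Final: 0.092918


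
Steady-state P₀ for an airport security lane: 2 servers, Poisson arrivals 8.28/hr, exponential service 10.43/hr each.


a = λ/μ = 8.28/10.43 = 0.7939; ρ = a/c = 0.3969
Σ_{k=0}^{1} a^k/k! (terms k=0..1) = 1.00000 + 0.79386 = 1.79386
Tail: a^2/(2!(1−ρ)) = 0.63022/(2·0.6031) = 0.52251
P₀ = 1/(1.79386 + 0.52251) = 1/2.31638 = 0.431709

Final: 0.431709


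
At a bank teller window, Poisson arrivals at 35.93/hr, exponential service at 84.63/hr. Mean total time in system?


W = 1/(μ−λ) = 1/(84.63 − 35.93) = 1/48.70 = 0.02053 hr

Final: 0.02053 hr


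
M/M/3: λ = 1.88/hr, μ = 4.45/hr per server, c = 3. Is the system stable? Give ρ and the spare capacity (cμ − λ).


Total capacity cμ = 3·4.45 = 13.35/hr
ρ = λ/(cμ) = 1.88/13.35 = 0.1408
Stable ⇔ ρ < 1: YES
Spare capacity = cμ − λ = 13.35 − 1.88 = 11.47/hr

Final: ρ = 0.1408; stable; margin = 11.47/hr


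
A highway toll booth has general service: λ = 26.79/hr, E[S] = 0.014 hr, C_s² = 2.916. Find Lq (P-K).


ρ = λ·E[S] = 26.79·0.014 = 0.3751
Lq = ρ²(1+C_s²)/(2(1−ρ)) = 0.1407·(1+2.916)/(2·0.6249)
= 0.1407·3.9160/1.2499 = 0.44073

Final: 0.44073


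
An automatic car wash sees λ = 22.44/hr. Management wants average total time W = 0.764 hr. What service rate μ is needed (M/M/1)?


W = 1/(μ−λ) ⇒ μ − λ = 1/W = 1/0.764 = 1.3089
μ = λ + 1/W = 22.44 + 1.3089 = 23.7489 per hr

Final: 23.7489 /hr


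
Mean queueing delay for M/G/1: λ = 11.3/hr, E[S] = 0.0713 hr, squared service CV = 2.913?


ρ = λ·E[S] = 11.3·0.0713 = 0.8057
E[S²] = E[S]²(1+C_s²) = 0.0713²·(1+2.913) = 0.019892
Wq = λ·E[S²]/(2(1−ρ)) = 11.3·0.019892/(2·0.1943) = 0.57842 hr

Final: 0.57842 hr


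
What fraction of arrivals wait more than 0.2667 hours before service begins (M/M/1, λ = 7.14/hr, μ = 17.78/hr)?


ρ = 7.14/17.78 = 0.4016
P(Wq > t) = ρ·e^{−(μ−λ)t} = 0.4016·e^{−2.8377}
= 0.4016·0.058561 = 0.023517

Final: 0.023517


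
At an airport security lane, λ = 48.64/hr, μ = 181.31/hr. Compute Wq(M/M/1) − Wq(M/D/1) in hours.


ρ = 48.64/181.31 = 0.2683
Wq(M/M/1) = ρ/(μ−λ) = 0.2683/132.67 = 0.002022 hr
Wq(M/D/1) = ρ/(2(μ−λ)) = 0.001011 hr
Savings = 0.002022 − 0.001011 = 0.001011 hr

Final: 0.001011 hr


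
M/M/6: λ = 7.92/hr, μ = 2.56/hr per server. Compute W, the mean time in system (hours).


a = 3.0938; ρ = 0.5156; P₀ = 0.044429
Lq = P₀·a^c·ρ/(c!(1−ρ)²) = 0.11891
Wq = Lq/λ = 0.11891/7.92 = 0.01501 hr
W = Wq + 1/μ = 0.01501 + 0.39062 = 0.40564 hr

Final: 0.40564 hr


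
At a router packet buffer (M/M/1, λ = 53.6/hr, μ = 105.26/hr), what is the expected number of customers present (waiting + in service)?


ρ = λ/μ = 53.6/105.26 = 0.5092
L = ρ/(1−ρ) = 0.5092/(1 − 0.5092) = 0.5092/0.4908 = 1.0376

Final: 1.0376


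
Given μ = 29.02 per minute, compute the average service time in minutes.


Mean service time = 1/μ = 1/29.02 minute = 0.03446 minute
In minutes: 0.03446 × 1 = 0.03446 min

Final: 0.03446 min


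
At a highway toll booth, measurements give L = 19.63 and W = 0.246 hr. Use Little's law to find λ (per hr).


λ = L/W = 19.63/0.246 = 79.7967 /hr

Final: 79.7967 /hr


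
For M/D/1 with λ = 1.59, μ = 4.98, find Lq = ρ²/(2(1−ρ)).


ρ = 1.59/4.98 = 0.3193
M/D/1: Lq = ρ²/(2(1−ρ)) = 0.1019/(2·0.6807) = 0.07487

Final: 0.07487


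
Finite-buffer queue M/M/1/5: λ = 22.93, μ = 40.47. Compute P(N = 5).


ρ = λ/μ = 22.93/40.47 = 0.5666
P_K = (1−ρ)ρ^K/(1−ρ^(K+1)) = (0.4334·0.058392)/(1 − 0.033085)
= 0.025308/0.966915 = 0.026174

Final: 0.026174


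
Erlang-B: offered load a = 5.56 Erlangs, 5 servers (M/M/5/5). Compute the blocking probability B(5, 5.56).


B(c,a) = (a^c/c!) / Σ_{k=0}^{c} a^k/k!
a^5/5! = 44.278481
Σ terms (k=0..5): 1.00000 + 5.56000 + 15.45680 + 28.64660 + 39.81878 + 44.27848 = 134.760661
B = 44.278481/134.760661 = 0.328571

Final: 0.328571


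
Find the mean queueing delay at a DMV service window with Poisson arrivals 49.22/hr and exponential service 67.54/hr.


ρ = 49.22/67.54 = 0.7288
Wq = ρ/(μ−λ) = 0.7288/(67.54 − 49.22) = 0.7288/18.32 = 0.03978 hr

Final: 0.03978 hr


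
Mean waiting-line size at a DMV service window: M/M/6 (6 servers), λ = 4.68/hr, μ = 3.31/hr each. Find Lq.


a = λ/μ = 1.4139; ρ = a/6 = 0.2356
P₀ = 0.243152
Lq = P₀·a^c·ρ / (c!·(1−ρ)²) = 0.243152·7.98927·0.2356/(720·0.58423)
= 0.001088

Final: 0.001088


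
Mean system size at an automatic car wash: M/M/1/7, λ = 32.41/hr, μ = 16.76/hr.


ρ = 32.41/16.76 = 1.9338
L = ρ[1 − (K+1)ρ^K + Kρ^(K+1)] / [(1−ρ)(1−ρ^(K+1))]
Numerator: 1.9338·(1 − 8·101.119547 + 7·195.542037) = 1084.531955
Denominator: (-0.9338)·(-194.542037) = 181.657689
L = 1084.531955/181.657689 = 5.9702

Final: 5.9702


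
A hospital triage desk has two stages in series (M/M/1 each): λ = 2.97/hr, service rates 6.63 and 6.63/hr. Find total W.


Each node sees arrival rate λ = 2.97/hr (tandem ⇒ throughput preserved).
W₁ = 1/(μ₁−λ) = 1/(6.63−2.97) = 0.27322 hr
W₂ = 1/(μ₂−λ) = 1/(6.63−2.97) = 0.27322 hr
W_total = W₁ + W₂ = 0.27322 + 0.27322 = 0.54645 hr

Final: 0.54645 hr


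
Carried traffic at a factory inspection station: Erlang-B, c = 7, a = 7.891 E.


B(7,7.891) = 0.301977 (Erlang-B)
Carried load = a(1 − B) = 7.891·(1 − 0.301977) = 7.891·0.698023 = 5.5081 E

Final: 5.5081 Erlangs


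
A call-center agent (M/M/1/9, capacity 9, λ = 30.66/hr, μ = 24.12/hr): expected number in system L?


ρ = 30.66/24.12 = 1.2711
L = ρ[1 − (K+1)ρ^K + Kρ^(K+1)] / [(1−ρ)(1−ρ^(K+1))]
Numerator: 1.2711·(1 − 10·8.664702 + 9·11.014086) = 17.134716
Denominator: (-0.2711)·(-10.014086) = 2.715262
L = 17.134716/2.715262 = 6.3105

Final: 6.3105


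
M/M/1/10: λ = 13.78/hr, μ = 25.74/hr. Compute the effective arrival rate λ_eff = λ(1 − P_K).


ρ = 0.5354; P_K = (1−ρ)ρ^10/(1−ρ^11) = 0.0008995
λ_eff = λ(1 − P_K) = 13.78·(1 − 0.0008995) = 13.78·0.999101 = 13.7676 /hr

Final: 13.7676 /hr


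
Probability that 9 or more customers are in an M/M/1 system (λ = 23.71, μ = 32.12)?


ρ = 23.71/32.12 = 0.7382
P(N ≥ n) = ρ^n = 0.7382^9 = 0.065073

Final: 0.065073


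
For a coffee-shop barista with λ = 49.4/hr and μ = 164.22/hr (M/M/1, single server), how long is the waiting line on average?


ρ = 49.4/164.22 = 0.3008
Lq = ρ²/(1−ρ) = 0.09049/0.6992 = 0.1294

Final: 0.1294


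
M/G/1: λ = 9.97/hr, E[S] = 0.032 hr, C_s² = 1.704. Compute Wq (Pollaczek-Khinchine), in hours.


ρ = λ·E[S] = 9.97·0.032 = 0.3190
E[S²] = E[S]²(1+C_s²) = 0.032²·(1+1.704) = 0.002769
Wq = λ·E[S²]/(2(1−ρ)) = 9.97·0.002769/(2·0.6810) = 0.02027 hr

Final: 0.02027 hr


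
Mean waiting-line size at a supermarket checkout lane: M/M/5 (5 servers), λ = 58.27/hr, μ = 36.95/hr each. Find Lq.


a = λ/μ = 1.5770; ρ = a/5 = 0.3154
P₀ = 0.206164
Lq = P₀·a^c·ρ / (c!·(1−ρ)²) = 0.206164·9.75333·0.3154/(120·0.46868)
= 0.01128

Final: 0.01128


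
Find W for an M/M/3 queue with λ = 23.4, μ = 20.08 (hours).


a = 1.1653; ρ = 0.3884; P₀ = 0.305284
Lq = P₀·a^c·ρ/(c!(1−ρ)²) = 0.08363
Wq = Lq/λ = 0.08363/23.4 = 0.003574 hr
W = Wq + 1/μ = 0.003574 + 0.04980 = 0.05337 hr

Final: 0.05337 hr


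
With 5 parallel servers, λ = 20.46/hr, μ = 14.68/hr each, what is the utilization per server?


ρ = λ/(cμ) = 20.46/(5·14.68) = 20.46/73.40 = 0.2787

Final: 0.2787


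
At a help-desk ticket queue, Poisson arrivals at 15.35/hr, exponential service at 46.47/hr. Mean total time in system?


W = 1/(μ−λ) = 1/(46.47 − 15.35) = 1/31.12 = 0.03213 hr

Final: 0.03213 hr


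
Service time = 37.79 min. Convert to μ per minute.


μ = 1/(service time) in consistent units.
1 minute = 1 min, so μ = 1/37.79 = 0.02646 per minute

Final: 0.02646 /min


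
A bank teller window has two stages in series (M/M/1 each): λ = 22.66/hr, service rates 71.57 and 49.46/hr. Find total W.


Each node sees arrival rate λ = 22.66/hr (tandem ⇒ throughput preserved).
W₁ = 1/(μ₁−λ) = 1/(71.57−22.66) = 0.02045 hr
W₂ = 1/(μ₂−λ) = 1/(49.46−22.66) = 0.03731 hr
W_total = W₁ + W₂ = 0.02045 + 0.03731 = 0.05776 hr

Final: 0.05776 hr


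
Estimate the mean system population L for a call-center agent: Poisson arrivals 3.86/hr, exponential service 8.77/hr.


ρ = λ/μ = 3.86/8.77 = 0.4401
L = ρ/(1−ρ) = 0.4401/(1 − 0.4401) = 0.4401/0.5599 = 0.7862

Final: 0.7862


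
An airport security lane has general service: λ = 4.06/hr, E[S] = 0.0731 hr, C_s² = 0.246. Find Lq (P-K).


ρ = λ·E[S] = 4.06·0.0731 = 0.2968
Lq = ρ²(1+C_s²)/(2(1−ρ)) = 0.08808·(1+0.246)/(2·0.7032)
= 0.08808·1.2460/1.4064 = 0.07803

Final: 0.07803


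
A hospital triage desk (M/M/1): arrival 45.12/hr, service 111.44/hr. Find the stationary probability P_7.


ρ = 45.12/111.44 = 0.4049
P_n = (1−ρ)·ρ^n = (1 − 0.4049)·0.4049^7 = 0.5951·0.001784 = 0.001061

Final: 0.001061


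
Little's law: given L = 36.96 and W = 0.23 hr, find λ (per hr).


λ = L/W = 36.96/0.23 = 160.6957 /hr

Final: 160.6957 /hr


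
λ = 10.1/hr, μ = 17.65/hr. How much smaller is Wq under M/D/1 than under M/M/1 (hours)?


ρ = 10.1/17.65 = 0.5722
Wq(M/M/1) = ρ/(μ−λ) = 0.5722/7.55 = 0.07579 hr
Wq(M/D/1) = ρ/(2(μ−λ)) = 0.03790 hr
Savings = 0.07579 − 0.03790 = 0.03790 hr

Final: 0.03790 hr


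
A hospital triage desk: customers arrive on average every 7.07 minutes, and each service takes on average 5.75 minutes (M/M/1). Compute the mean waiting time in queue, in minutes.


λ = 60/7.07 = 8.4866 /hr
μ = 60/5.75 = 10.4348 /hr
ρ = λ/μ = 8.4866/10.4348 = 0.8133
Wq = ρ/(μ−λ) = 0.8133/(10.4348−8.4866) = 0.41746 hr
In minutes: 0.41746·60 = 25.047 min

Final: 25.047 min


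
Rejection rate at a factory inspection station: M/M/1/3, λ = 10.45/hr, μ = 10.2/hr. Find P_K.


ρ = λ/μ = 10.45/10.2 = 1.0245
P_K = (1−ρ)ρ^K/(1−ρ^(K+1)) = (-0.02451·1.075346)/(1 − 1.101703)
= -0.026357/-0.101703 = 0.259152

Final: 0.259152


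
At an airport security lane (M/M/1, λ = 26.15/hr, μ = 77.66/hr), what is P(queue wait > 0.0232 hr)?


ρ = 26.15/77.66 = 0.3367
P(Wq > t) = ρ·e^{−(μ−λ)t} = 0.3367·e^{−1.1950}
= 0.3367·0.302694 = 0.101924

Final: 0.101924


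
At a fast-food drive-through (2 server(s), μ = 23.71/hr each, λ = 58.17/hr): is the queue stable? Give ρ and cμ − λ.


Total capacity cμ = 2·23.71 = 47.42/hr
ρ = λ/(cμ) = 58.17/47.42 = 1.2267
Stable ⇔ ρ < 1: NO
Spare capacity = cμ − λ = 47.42 − 58.17 = -10.75/hr

Final: ρ = 1.2267; unstable; margin = -10.75/hr


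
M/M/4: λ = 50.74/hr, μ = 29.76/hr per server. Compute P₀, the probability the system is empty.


a = λ/μ = 50.74/29.76 = 1.7050; ρ = a/c = 0.4262
Σ_{k=0}^{3} a^k/k! (terms k=0..3) = 1.00000 + 1.70497 + 1.45347 + 0.82604 = 4.98448
Tail: a^4/(4!(1−ρ)) = 8.45026/(24·0.5738) = 0.61366
P₀ = 1/(4.98448 + 0.61366) = 1/5.59814 = 0.178631

Final: 0.178631


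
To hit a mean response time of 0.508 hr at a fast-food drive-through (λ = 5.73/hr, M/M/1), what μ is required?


W = 1/(μ−λ) ⇒ μ − λ = 1/W = 1/0.508 = 1.9685
μ = λ + 1/W = 5.73 + 1.9685 = 7.6985 per hr

Final: 7.6985 /hr


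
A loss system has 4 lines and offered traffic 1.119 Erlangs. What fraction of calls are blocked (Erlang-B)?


B(c,a) = (a^c/c!) / Σ_{k=0}^{c} a^k/k!
a^4/4! = 0.065329
Σ terms (k=0..4): 1.00000 + 1.11900 + 0.62608 + 0.23353 + 0.06533 = 3.043938
B = 0.065329/3.043938 = 0.021462

Final: 0.021462


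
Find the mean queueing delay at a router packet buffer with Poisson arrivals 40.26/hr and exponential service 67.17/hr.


ρ = 40.26/67.17 = 0.5994
Wq = ρ/(μ−λ) = 0.5994/(67.17 − 40.26) = 0.5994/26.91 = 0.02227 hr

Final: 0.02227 hr


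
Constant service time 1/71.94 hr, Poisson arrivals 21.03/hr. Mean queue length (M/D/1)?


ρ = 21.03/71.94 = 0.2923
M/D/1: Lq = ρ²/(2(1−ρ)) = 0.08546/(2·0.7077) = 0.06038

Final: 0.06038


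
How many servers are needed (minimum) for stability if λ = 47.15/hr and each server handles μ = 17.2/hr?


Stability requires cμ > λ ⇔ c > λ/μ.
λ/μ = 47.15/17.2 = 2.7413
Minimum integer c = ⌊2.7413⌋ + 1 = 3
Check: 3·17.2 = 51.60 > 47.15, while 2·17.2 = 34.40 ≤ 47.15

Final: 3 servers


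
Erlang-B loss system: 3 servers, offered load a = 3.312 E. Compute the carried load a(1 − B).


B(3,3.312) = 0.381982 (Erlang-B)
Carried load = a(1 − B) = 3.312·(1 − 0.381982) = 3.312·0.618018 = 2.0469 E

Final: 2.0469 Erlangs


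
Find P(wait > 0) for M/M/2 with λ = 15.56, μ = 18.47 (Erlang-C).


a = λ/μ = 0.8424; ρ = a/2 = 0.4212
P₀ = 0.407238 (from M/M/c formula)
C(c,a) = [a^c/(c!(1−ρ))]·P₀ = [0.70972/(2·0.5788)]·0.407238
= 0.61312·0.407238 = 0.249685

Final: 0.249685


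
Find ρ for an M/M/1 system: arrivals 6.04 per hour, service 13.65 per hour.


ρ = λ/μ = 6.04/13.65 = 0.4425

Final: 0.4425


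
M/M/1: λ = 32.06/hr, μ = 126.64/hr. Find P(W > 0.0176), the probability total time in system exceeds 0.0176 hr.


W ~ Exponential(μ−λ) for M/M/1.
μ − λ = 126.64 − 32.06 = 94.5800
P(W > t) = e^{−(μ−λ)t} = e^{−1.6646} = 0.189265

Final: 0.189265


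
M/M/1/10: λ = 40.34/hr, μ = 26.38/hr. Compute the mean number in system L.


ρ = 40.34/26.38 = 1.5292
L = ρ[1 − (K+1)ρ^K + Kρ^(K+1)] / [(1−ρ)(1−ρ^(K+1))]
Numerator: 1.5292·(1 − 11·69.921547 + 10·106.923245) = 460.431757
Denominator: (-0.5292)·(-105.923245) = 56.053393
L = 460.431757/56.053393 = 8.2142

Final: 8.2142


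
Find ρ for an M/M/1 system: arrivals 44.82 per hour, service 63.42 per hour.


ρ = λ/μ = 44.82/63.42 = 0.7067

Final: 0.7067


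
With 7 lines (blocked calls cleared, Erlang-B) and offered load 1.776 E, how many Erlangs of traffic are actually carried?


B(7,1.776) = 0.001873 (Erlang-B)
Carried load = a(1 − B) = 1.776·(1 − 0.001873) = 1.776·0.998127 = 1.7727 E

Final: 1.7727 Erlangs


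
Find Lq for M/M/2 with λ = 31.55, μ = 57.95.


a = λ/μ = 0.5444; ρ = a/2 = 0.2722
P₀ = 0.572058
Lq = P₀·a^c·ρ / (c!·(1−ρ)²) = 0.572058·0.29641·0.2722/(2·0.52967)
= 0.04357

Final: 0.04357


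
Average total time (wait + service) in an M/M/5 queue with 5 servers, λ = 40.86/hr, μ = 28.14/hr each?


a = 1.4520; ρ = 0.2904; P₀ = 0.233783
Lq = P₀·a^c·ρ/(c!(1−ρ)²) = 0.007252
Wq = Lq/λ = 0.007252/40.86 = 0.0001775 hr
W = Wq + 1/μ = 0.0001775 + 0.03554 = 0.03571 hr

Final: 0.03571 hr


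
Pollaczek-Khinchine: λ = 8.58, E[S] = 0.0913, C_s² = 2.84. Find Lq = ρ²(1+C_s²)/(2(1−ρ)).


ρ = λ·E[S] = 8.58·0.0913 = 0.7834
Lq = ρ²(1+C_s²)/(2(1−ρ)) = 0.6136·(1+2.84)/(2·0.2166)
= 0.6136·3.8400/0.4333 = 5.43834

Final: 5.43834


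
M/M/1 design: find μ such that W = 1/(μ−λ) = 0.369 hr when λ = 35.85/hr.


W = 1/(μ−λ) ⇒ μ − λ = 1/W = 1/0.369 = 2.7100
μ = λ + 1/W = 35.85 + 2.7100 = 38.5600 per hr

Final: 38.5600 /hr


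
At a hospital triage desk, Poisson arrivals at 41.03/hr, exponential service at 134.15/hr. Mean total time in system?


W = 1/(μ−λ) = 1/(134.15 − 41.03) = 1/93.12 = 0.01074 hr

Final: 0.01074 hr


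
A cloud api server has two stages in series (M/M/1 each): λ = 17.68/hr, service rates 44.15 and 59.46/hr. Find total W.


Each node sees arrival rate λ = 17.68/hr (tandem ⇒ throughput preserved).
W₁ = 1/(μ₁−λ) = 1/(44.15−17.68) = 0.03778 hr
W₂ = 1/(μ₂−λ) = 1/(59.46−17.68) = 0.02393 hr
W_total = W₁ + W₂ = 0.03778 + 0.02393 = 0.06171 hr

Final: 0.06171 hr


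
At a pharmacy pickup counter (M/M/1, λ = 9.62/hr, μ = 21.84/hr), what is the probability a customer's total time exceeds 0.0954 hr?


W ~ Exponential(μ−λ) for M/M/1.
μ − λ = 21.84 − 9.62 = 12.2200
P(W > t) = e^{−(μ−λ)t} = e^{−1.1658} = 0.311677

Final: 0.311677


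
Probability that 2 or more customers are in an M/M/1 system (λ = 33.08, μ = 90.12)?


ρ = 33.08/90.12 = 0.3671
P(N ≥ n) = ρ^n = 0.3671^2 = 0.134738

Final: 0.134738


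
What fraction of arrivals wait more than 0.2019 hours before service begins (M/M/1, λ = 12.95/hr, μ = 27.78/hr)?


ρ = 12.95/27.78 = 0.4662
P(Wq > t) = ρ·e^{−(μ−λ)t} = 0.4662·e^{−2.9942}
= 0.4662·0.050078 = 0.023344

Final: 0.023344


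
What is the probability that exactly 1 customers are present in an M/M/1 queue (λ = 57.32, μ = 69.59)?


ρ = 57.32/69.59 = 0.8237
P_n = (1−ρ)·ρ^n = (1 − 0.8237)·0.8237^1 = 0.1763·0.823682 = 0.145230

Final: 0.145230


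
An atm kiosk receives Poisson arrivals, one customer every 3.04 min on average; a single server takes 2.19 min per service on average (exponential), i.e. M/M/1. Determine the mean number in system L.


λ = 60/3.04 = 19.7368 /hr
μ = 60/2.19 = 27.3973 /hr
ρ = λ/μ = 19.7368/27.3973 = 0.7204
L = ρ/(1−ρ) = 0.7204/0.2796 = 2.5765

Final: 2.5765


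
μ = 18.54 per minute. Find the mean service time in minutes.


Mean service time = 1/μ = 1/18.54 minute = 0.05394 minute
In minutes: 0.05394 × 1 = 0.05394 min

Final: 0.05394 min


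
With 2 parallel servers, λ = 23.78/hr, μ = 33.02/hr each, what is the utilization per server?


ρ = λ/(cμ) = 23.78/(2·33.02) = 23.78/66.04 = 0.3601

Final: 0.3601


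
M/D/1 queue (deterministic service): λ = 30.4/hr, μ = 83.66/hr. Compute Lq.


ρ = 30.4/83.66 = 0.3634
M/D/1: Lq = ρ²/(2(1−ρ)) = 0.1320/(2·0.6366) = 0.10370

Final: 0.10370


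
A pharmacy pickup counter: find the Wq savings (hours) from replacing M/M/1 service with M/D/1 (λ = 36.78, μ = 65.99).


ρ = 36.78/65.99 = 0.5574
Wq(M/M/1) = ρ/(μ−λ) = 0.5574/29.21 = 0.01908 hr
Wq(M/D/1) = ρ/(2(μ−λ)) = 0.009541 hr
Savings = 0.01908 − 0.009541 = 0.009541 hr

Final: 0.009541 hr


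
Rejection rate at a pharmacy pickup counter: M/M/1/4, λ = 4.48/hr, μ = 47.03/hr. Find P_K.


ρ = λ/μ = 4.48/47.03 = 0.09526
P_K = (1−ρ)ρ^K/(1−ρ^(K+1)) = (0.9047·0.00008234)/(1 − 0.000007844)
= 0.00007450/0.999992 = 0.00007450

Final: 0.00007450


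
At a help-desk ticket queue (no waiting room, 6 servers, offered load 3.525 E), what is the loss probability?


B(c,a) = (a^c/c!) / Σ_{k=0}^{c} a^k/k!
a^6/6! = 2.664540
Σ terms (k=0..6): 1.00000 + 3.52500 + 6.21281 + 7.30005 + 6.43317 + 4.53539 + 2.66454 = 31.670967
B = 2.664540/31.670967 = 0.084132

Final: 0.084132


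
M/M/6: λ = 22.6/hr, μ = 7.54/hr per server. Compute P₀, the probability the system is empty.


a = λ/μ = 22.6/7.54 = 2.9973; ρ = a/c = 0.4996
Σ_{k=0}^{5} a^k/k! (terms k=0..5) = 1.00000 + 2.99735 + 4.49205 + 4.48807 + 3.36308 + 2.01606 = 18.35661
Tail: a^6/(6!(1−ρ)) = 725.14116/(720·0.5004) = 2.01250
P₀ = 1/(18.35661 + 2.01250) = 1/20.36911 = 0.049094

Final: 0.049094


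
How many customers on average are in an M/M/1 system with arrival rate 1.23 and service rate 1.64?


ρ = λ/μ = 1.23/1.64 = 0.7500
L = ρ/(1−ρ) = 0.7500/(1 − 0.7500) = 0.7500/0.2500 = 3.0000

Final: 3.0000


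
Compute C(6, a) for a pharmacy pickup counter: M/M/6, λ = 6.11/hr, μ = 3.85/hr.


a = λ/μ = 1.5870; ρ = a/6 = 0.2645
P₀ = 0.204463 (from M/M/c formula)
C(c,a) = [a^c/(c!(1−ρ))]·P₀ = [15.97655/(720·0.7355)]·0.204463
= 0.03017·0.204463 = 0.006169

Final: 0.006169


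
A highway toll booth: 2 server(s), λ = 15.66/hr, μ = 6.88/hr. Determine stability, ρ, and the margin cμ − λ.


Total capacity cμ = 2·6.88 = 13.76/hr
ρ = λ/(cμ) = 15.66/13.76 = 1.1381
Stable ⇔ ρ < 1: NO
Spare capacity = cμ − λ = 13.76 − 15.66 = -1.90/hr

Final: ρ = 1.1381; unstable; margin = -1.90/hr


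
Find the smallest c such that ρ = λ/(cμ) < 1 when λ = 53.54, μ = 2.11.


Stability requires cμ > λ ⇔ c > λ/μ.
λ/μ = 53.54/2.11 = 25.3744
Minimum integer c = ⌊25.3744⌋ + 1 = 26
Check: 26·2.11 = 54.86 > 53.54, while 25·2.11 = 52.75 ≤ 53.54

Final: 26 servers


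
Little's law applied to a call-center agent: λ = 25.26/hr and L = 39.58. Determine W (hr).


W = L/λ = 39.58/25.26 = 1.5669 hr

Final: 1.5669 hr


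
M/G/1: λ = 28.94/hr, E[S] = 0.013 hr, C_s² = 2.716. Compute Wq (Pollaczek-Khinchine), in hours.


ρ = λ·E[S] = 28.94·0.013 = 0.3762
E[S²] = E[S]²(1+C_s²) = 0.013²·(1+2.716) = 0.0006280
Wq = λ·E[S²]/(2(1−ρ)) = 28.94·0.0006280/(2·0.6238) = 0.01457 hr

Final: 0.01457 hr


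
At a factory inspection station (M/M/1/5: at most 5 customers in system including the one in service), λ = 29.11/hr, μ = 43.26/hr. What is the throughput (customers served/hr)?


ρ = 0.6729; P_K = (1−ρ)ρ^5/(1−ρ^6) = 0.049747
λ_eff = λ(1 − P_K) = 29.11·(1 − 0.049747) = 29.11·0.950253 = 27.6619 /hr

Final: 27.6619 /hr


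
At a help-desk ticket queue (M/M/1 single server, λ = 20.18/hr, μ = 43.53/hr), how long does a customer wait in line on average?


ρ = 20.18/43.53 = 0.4636
Wq = ρ/(μ−λ) = 0.4636/(43.53 − 20.18) = 0.4636/23.35 = 0.01985 hr

Final: 0.01985 hr


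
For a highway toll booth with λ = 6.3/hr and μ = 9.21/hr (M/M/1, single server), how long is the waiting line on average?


ρ = 6.3/9.21 = 0.6840
Lq = ρ²/(1−ρ) = 0.4679/0.3160 = 1.4809

Final: 1.4809


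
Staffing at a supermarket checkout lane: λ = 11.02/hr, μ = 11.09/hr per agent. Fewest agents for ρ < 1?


Stability requires cμ > λ ⇔ c > λ/μ.
λ/μ = 11.02/11.09 = 0.9937
Minimum integer c = ⌊0.9937⌋ + 1 = 1
Check: 1·11.09 = 11.09 > 11.02, while 0·11.09 = 0.00 ≤ 11.02

Final: 1 servers


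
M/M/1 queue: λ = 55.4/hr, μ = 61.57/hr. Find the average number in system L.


ρ = λ/μ = 55.4/61.57 = 0.8998
L = ρ/(1−ρ) = 0.8998/(1 − 0.8998) = 0.8998/0.1002 = 8.9789

Final: 8.9789


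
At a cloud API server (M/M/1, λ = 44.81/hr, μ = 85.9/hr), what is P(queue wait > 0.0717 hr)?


ρ = 44.81/85.9 = 0.5217
P(Wq > t) = ρ·e^{−(μ−λ)t} = 0.5217·e^{−2.9462}
= 0.5217·0.052541 = 0.027408

Final: 0.027408


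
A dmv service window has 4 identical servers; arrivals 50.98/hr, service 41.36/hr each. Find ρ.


ρ = λ/(cμ) = 50.98/(4·41.36) = 50.98/165.44 = 0.3081

Final: 0.3081


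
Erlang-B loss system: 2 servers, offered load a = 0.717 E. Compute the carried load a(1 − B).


B(2,0.717) = 0.130212 (Erlang-B)
Carried load = a(1 − B) = 0.717·(1 − 0.130212) = 0.717·0.869788 = 0.6236 E

Final: 0.6236 Erlangs


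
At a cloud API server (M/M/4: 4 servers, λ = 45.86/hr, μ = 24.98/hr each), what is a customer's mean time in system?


a = 1.8359; ρ = 0.4590; P₀ = 0.155589
Lq = P₀·a^c·ρ/(c!(1−ρ)²) = 0.11547
Wq = Lq/λ = 0.11547/45.86 = 0.002518 hr
W = Wq + 1/μ = 0.002518 + 0.04003 = 0.04255 hr

Final: 0.04255 hr


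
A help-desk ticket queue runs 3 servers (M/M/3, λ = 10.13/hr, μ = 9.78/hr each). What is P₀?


a = λ/μ = 10.13/9.78 = 1.0358; ρ = a/c = 0.3453
Σ_{k=0}^{2} a^k/k! (terms k=0..2) = 1.00000 + 1.03579 + 0.53643 = 2.57222
Tail: a^3/(3!(1−ρ)) = 1.11125/(6·0.6547) = 0.28287
P₀ = 1/(2.57222 + 0.28287) = 1/2.85509 = 0.350252

Final: 0.350252


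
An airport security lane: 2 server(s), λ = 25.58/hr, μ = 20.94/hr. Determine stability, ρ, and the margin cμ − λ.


Total capacity cμ = 2·20.94 = 41.88/hr
ρ = λ/(cμ) = 25.58/41.88 = 0.6108
Stable ⇔ ρ < 1: YES
Spare capacity = cμ − λ = 41.88 − 25.58 = 16.30/hr

Final: ρ = 0.6108; stable; margin = 16.30/hr


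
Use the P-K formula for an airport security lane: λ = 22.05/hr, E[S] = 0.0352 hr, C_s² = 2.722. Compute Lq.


ρ = λ·E[S] = 22.05·0.0352 = 0.7762
Lq = ρ²(1+C_s²)/(2(1−ρ)) = 0.6024·(1+2.722)/(2·0.2238)
= 0.6024·3.7220/0.4477 = 5.00854

Final: 5.00854


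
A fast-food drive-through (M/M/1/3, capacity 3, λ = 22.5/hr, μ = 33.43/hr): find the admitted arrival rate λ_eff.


ρ = 0.6730; P_K = (1−ρ)ρ^3/(1−ρ^4) = 0.125420
λ_eff = λ(1 − P_K) = 22.5·(1 − 0.125420) = 22.5·0.874580 = 19.6781 /hr

Final: 19.6781 /hr


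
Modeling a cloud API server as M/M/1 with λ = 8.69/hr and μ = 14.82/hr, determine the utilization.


ρ = λ/μ = 8.69/14.82 = 0.5864

Final: 0.5864


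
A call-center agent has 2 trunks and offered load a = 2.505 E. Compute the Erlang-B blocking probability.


B(c,a) = (a^c/c!) / Σ_{k=0}^{c} a^k/k!
a^2/2! = 3.137512
Σ terms (k=0..2): 1.00000 + 2.50500 + 3.13751 = 6.642512
B = 3.137512/6.642512 = 0.472338

Final: 0.472338


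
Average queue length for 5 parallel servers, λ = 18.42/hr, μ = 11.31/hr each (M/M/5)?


a = λ/μ = 1.6286; ρ = a/5 = 0.3257
P₀ = 0.195708
Lq = P₀·a^c·ρ / (c!·(1−ρ)²) = 0.195708·11.45869·0.3257/(120·0.45464)
= 0.01339

Final: 0.01339


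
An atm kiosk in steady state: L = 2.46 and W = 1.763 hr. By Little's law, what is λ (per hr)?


λ = L/W = 2.46/1.763 = 1.3953 /hr

Final: 1.3953 /hr


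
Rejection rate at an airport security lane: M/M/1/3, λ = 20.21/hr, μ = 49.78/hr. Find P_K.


ρ = λ/μ = 20.21/49.78 = 0.4060
P_K = (1−ρ)ρ^K/(1−ρ^(K+1)) = (0.5940·0.066917)/(1 − 0.027167)
= 0.039749/0.972833 = 0.040859

Final: 0.040859


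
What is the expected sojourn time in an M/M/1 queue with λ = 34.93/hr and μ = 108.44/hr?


W = 1/(μ−λ) = 1/(108.44 − 34.93) = 1/73.51 = 0.01360 hr

Final: 0.01360 hr


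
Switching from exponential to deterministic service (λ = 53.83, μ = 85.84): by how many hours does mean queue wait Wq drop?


ρ = 53.83/85.84 = 0.6271
Wq(M/M/1) = ρ/(μ−λ) = 0.6271/32.01 = 0.01959 hr
Wq(M/D/1) = ρ/(2(μ−λ)) = 0.009795 hr
Savings = 0.01959 − 0.009795 = 0.009795 hr

Final: 0.009795 hr


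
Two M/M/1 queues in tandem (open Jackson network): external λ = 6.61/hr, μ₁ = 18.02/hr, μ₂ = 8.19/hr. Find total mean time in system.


Each node sees arrival rate λ = 6.61/hr (tandem ⇒ throughput preserved).
W₁ = 1/(μ₁−λ) = 1/(18.02−6.61) = 0.08764 hr
W₂ = 1/(μ₂−λ) = 1/(8.19−6.61) = 0.63291 hr
W_total = W₁ + W₂ = 0.08764 + 0.63291 = 0.72055 hr

Final: 0.72055 hr


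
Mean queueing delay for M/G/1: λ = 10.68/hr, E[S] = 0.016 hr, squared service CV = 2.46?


ρ = λ·E[S] = 10.68·0.016 = 0.1709
E[S²] = E[S]²(1+C_s²) = 0.016²·(1+2.46) = 0.0008858
Wq = λ·E[S²]/(2(1−ρ)) = 10.68·0.0008858/(2·0.8291) = 0.005705 hr

Final: 0.005705 hr


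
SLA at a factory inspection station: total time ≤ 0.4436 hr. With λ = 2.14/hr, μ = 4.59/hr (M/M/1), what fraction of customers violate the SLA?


W ~ Exponential(μ−λ) for M/M/1.
μ − λ = 4.59 − 2.14 = 2.4500
P(W > t) = e^{−(μ−λ)t} = e^{−1.0868} = 0.337287

Final: 0.337287


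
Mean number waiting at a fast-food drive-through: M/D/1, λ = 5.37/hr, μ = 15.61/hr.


ρ = 5.37/15.61 = 0.3440
M/D/1: Lq = ρ²/(2(1−ρ)) = 0.1183/(2·0.6560) = 0.09020

Final: 0.09020


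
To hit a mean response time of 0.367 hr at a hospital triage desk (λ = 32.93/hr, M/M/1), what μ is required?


W = 1/(μ−λ) ⇒ μ − λ = 1/W = 1/0.367 = 2.7248
μ = λ + 1/W = 32.93 + 2.7248 = 35.6548 per hr

Final: 35.6548 /hr


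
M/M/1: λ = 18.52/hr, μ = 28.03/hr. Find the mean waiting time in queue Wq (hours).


ρ = 18.52/28.03 = 0.6607
Wq = ρ/(μ−λ) = 0.6607/(28.03 − 18.52) = 0.6607/9.51 = 0.06948 hr

Final: 0.06948 hr


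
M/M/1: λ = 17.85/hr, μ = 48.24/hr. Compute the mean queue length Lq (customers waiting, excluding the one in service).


ρ = 17.85/48.24 = 0.3700
Lq = ρ²/(1−ρ) = 0.1369/0.6300 = 0.2173

Final: 0.2173


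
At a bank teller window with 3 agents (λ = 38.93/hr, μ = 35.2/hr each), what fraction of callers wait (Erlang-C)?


a = λ/μ = 1.1060; ρ = a/3 = 0.3687
P₀ = 0.325239 (from M/M/c formula)
C(c,a) = [a^c/(c!(1−ρ))]·P₀ = [1.35277/(6·0.6313)]·0.325239
= 0.35711·0.325239 = 0.116148

Final: 0.116148


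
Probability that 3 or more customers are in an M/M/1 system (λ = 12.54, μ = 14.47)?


ρ = 12.54/14.47 = 0.8666
P(N ≥ n) = ρ^n = 0.8666^3 = 0.650859

Final: 0.650859


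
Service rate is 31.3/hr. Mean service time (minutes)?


Mean service time = 1/μ = 1/31.3 hour = 0.03195 hour
In minutes: 0.03195 × 60 = 1.9169 min

Final: 1.9169 min


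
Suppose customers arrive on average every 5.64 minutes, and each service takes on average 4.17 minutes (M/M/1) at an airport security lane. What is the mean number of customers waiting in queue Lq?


λ = 60/5.64 = 10.6383 /hr
μ = 60/4.17 = 14.3885 /hr
ρ = λ/μ = 10.6383/14.3885 = 0.7394
Lq = ρ²/(1−ρ) = 0.5467/0.2606 = 2.0974

Final: 2.0974


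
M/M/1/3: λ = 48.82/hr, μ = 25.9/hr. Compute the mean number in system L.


ρ = 48.82/25.9 = 1.8849
L = ρ[1 − (K+1)ρ^K + Kρ^(K+1)] / [(1−ρ)(1−ρ^(K+1))]
Numerator: 1.8849·(1 − 4·6.697212 + 3·12.623856) = 22.775231
Denominator: (-0.8849)·(-11.623856) = 10.286440
L = 22.775231/10.286440 = 2.2141

Final: 2.2141


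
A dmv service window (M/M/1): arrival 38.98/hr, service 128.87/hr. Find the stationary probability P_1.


ρ = 38.98/128.87 = 0.3025
P_n = (1−ρ)·ρ^n = (1 − 0.3025)·0.3025^1 = 0.6975·0.302475 = 0.210984

Final: 0.210984


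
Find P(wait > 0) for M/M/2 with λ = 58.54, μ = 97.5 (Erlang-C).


a = λ/μ = 0.6004; ρ = a/2 = 0.3002
P₀ = 0.538219 (from M/M/c formula)
C(c,a) = [a^c/(c!(1−ρ))]·P₀ = [0.36049/(2·0.6998)]·0.538219
= 0.25757·0.538219 = 0.138629

Final: 0.138629


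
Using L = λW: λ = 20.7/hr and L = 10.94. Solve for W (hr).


W = L/λ = 10.94/20.7 = 0.5285 hr

Final: 0.5285 hr


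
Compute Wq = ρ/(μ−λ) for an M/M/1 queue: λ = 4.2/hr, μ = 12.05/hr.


ρ = 4.2/12.05 = 0.3485
Wq = ρ/(μ−λ) = 0.3485/(12.05 − 4.2) = 0.3485/7.85 = 0.04440 hr

Final: 0.04440 hr


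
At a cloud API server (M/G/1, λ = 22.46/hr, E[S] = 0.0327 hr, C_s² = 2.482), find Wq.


ρ = λ·E[S] = 22.46·0.0327 = 0.7344
E[S²] = E[S]²(1+C_s²) = 0.0327²·(1+2.482) = 0.003723
Wq = λ·E[S²]/(2(1−ρ)) = 22.46·0.003723/(2·0.2656) = 0.15745 hr

Final: 0.15745 hr


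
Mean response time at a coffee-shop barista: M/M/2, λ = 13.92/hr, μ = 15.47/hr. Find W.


a = 0.8998; ρ = 0.4499; P₀ = 0.379403
Lq = P₀·a^c·ρ/(c!(1−ρ)²) = 0.22835
Wq = Lq/λ = 0.22835/13.92 = 0.01640 hr
W = Wq + 1/μ = 0.01640 + 0.06464 = 0.08105 hr

Final: 0.08105 hr


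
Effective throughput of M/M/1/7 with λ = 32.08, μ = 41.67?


ρ = 0.7699; P_K = (1−ρ)ρ^7/(1−ρ^8) = 0.042079
λ_eff = λ(1 − P_K) = 32.08·(1 − 0.042079) = 32.08·0.957921 = 30.7301 /hr

Final: 30.7301 /hr


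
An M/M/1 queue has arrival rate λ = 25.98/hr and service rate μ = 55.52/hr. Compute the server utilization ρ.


ρ = λ/μ = 25.98/55.52 = 0.4679

Final: 0.4679


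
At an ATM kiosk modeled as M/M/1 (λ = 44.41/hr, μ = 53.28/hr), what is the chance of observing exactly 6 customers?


ρ = 44.41/53.28 = 0.8335
P_n = (1−ρ)·ρ^n = (1 − 0.8335)·0.8335^6 = 0.1665·0.335351 = 0.055829

Final: 0.055829


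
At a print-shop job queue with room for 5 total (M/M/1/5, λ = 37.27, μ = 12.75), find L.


ρ = 37.27/12.75 = 2.9231
L = ρ[1 − (K+1)ρ^K + Kρ^(K+1)] / [(1−ρ)(1−ρ^(K+1))]
Numerator: 2.9231·(1 − 6·213.425368 + 5·623.871646) = 5378.005513
Denominator: (-1.9231)·(-622.871646) = 1197.867667
L = 5378.005513/1197.867667 = 4.4896

Final: 4.4896


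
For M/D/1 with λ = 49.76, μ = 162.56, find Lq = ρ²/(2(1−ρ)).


ρ = 49.76/162.56 = 0.3061
M/D/1: Lq = ρ²/(2(1−ρ)) = 0.09370/(2·0.6939) = 0.06752

Final: 0.06752


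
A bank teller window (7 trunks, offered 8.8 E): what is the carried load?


B(7,8.8) = 0.351386 (Erlang-B)
Carried load = a(1 − B) = 8.8·(1 − 0.351386) = 8.8·0.648614 = 5.7078 E

Final: 5.7078 Erlangs


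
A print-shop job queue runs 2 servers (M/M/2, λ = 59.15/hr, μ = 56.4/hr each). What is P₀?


a = λ/μ = 59.15/56.4 = 1.0488; ρ = a/c = 0.5244
Σ_{k=0}^{1} a^k/k! (terms k=0..1) = 1.00000 + 1.04876 = 2.04876
Tail: a^2/(2!(1−ρ)) = 1.09990/(2·0.4756) = 1.15627
P₀ = 1/(2.04876 + 1.15627) = 1/3.20503 = 0.312009

Final: 0.312009


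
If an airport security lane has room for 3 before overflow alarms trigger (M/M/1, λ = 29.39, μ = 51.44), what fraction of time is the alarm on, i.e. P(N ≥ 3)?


ρ = 29.39/51.44 = 0.5713
P(N ≥ n) = ρ^n = 0.5713^3 = 0.186507

Final: 0.186507


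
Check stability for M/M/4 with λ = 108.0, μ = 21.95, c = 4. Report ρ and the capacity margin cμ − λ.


Total capacity cμ = 4·21.95 = 87.80/hr
ρ = λ/(cμ) = 108.0/87.80 = 1.2301
Stable ⇔ ρ < 1: NO
Spare capacity = cμ − λ = 87.80 − 108.0 = -20.20/hr

Final: ρ = 1.2301; unstable; margin = -20.20/hr


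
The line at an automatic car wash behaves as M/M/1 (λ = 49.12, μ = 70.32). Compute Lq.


ρ = 49.12/70.32 = 0.6985
Lq = ρ²/(1−ρ) = 0.4879/0.3015 = 1.6185

Final: 1.6185


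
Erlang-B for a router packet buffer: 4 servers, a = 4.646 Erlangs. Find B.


B(c,a) = (a^c/c!) / Σ_{k=0}^{c} a^k/k!
a^4/4! = 19.413578
Σ terms (k=0..4): 1.00000 + 4.64600 + 10.79266 + 16.71423 + 19.41358 = 52.566465
B = 19.413578/52.566465 = 0.369315

Final: 0.369315


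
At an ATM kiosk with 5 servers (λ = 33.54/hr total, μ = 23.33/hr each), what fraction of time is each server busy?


ρ = λ/(cμ) = 33.54/(5·23.33) = 33.54/116.65 = 0.2875

Final: 0.2875


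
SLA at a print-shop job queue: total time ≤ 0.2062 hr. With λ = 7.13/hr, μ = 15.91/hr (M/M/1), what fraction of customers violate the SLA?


W ~ Exponential(μ−λ) for M/M/1.
μ − λ = 15.91 − 7.13 = 8.7800
P(W > t) = e^{−(μ−λ)t} = e^{−1.8104} = 0.163583

Final: 0.163583


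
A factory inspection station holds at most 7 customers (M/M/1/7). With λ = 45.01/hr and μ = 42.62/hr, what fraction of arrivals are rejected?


ρ = λ/μ = 45.01/42.62 = 1.0561
P_K = (1−ρ)ρ^K/(1−ρ^(K+1)) = (-0.05608·1.465106)/(1 − 1.547264)
= -0.082159/-0.547264 = 0.150126

Final: 0.150126


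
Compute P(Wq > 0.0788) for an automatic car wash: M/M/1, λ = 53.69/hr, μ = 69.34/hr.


ρ = 53.69/69.34 = 0.7743
P(Wq > t) = ρ·e^{−(μ−λ)t} = 0.7743·e^{−1.2332}
= 0.7743·0.291353 = 0.225595

Final: 0.225595


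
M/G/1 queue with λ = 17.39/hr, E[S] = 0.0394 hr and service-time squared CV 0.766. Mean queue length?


ρ = λ·E[S] = 17.39·0.0394 = 0.6852
Lq = ρ²(1+C_s²)/(2(1−ρ)) = 0.4695·(1+0.766)/(2·0.3148)
= 0.4695·1.7660/0.6297 = 1.31665

Final: 1.31665


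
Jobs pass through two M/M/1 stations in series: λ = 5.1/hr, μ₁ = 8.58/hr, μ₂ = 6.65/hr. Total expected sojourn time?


Each node sees arrival rate λ = 5.1/hr (tandem ⇒ throughput preserved).
W₁ = 1/(μ₁−λ) = 1/(8.58−5.1) = 0.28736 hr
W₂ = 1/(μ₂−λ) = 1/(6.65−5.1) = 0.64516 hr
W_total = W₁ + W₂ = 0.28736 + 0.64516 = 0.93252 hr

Final: 0.93252 hr


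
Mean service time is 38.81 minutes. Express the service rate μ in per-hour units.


μ = 1/(service time) in consistent units.
1 hour = 60 min, so μ = 60/38.81 = 1.5460 per hour

Final: 1.5460 /hr


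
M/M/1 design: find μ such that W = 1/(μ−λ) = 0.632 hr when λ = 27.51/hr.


W = 1/(μ−λ) ⇒ μ − λ = 1/W = 1/0.632 = 1.5823
μ = λ + 1/W = 27.51 + 1.5823 = 29.0923 per hr

Final: 29.0923 /hr


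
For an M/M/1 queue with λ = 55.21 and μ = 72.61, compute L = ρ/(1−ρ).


ρ = λ/μ = 55.21/72.61 = 0.7604
L = ρ/(1−ρ) = 0.7604/(1 − 0.7604) = 0.7604/0.2396 = 3.1730

Final: 3.1730


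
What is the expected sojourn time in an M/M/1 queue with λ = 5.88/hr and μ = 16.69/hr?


W = 1/(μ−λ) = 1/(16.69 − 5.88) = 1/10.81 = 0.09251 hr

Final: 0.09251 hr


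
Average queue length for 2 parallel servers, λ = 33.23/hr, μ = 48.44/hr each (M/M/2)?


a = λ/μ = 0.6860; ρ = a/2 = 0.3430
P₀ = 0.489201
Lq = P₀·a^c·ρ / (c!·(1−ρ)²) = 0.489201·0.47060·0.3430/(2·0.43165)
= 0.09147

Final: 0.09147


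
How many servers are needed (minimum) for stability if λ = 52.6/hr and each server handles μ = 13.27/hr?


Stability requires cμ > λ ⇔ c > λ/μ.
λ/μ = 52.6/13.27 = 3.9638
Minimum integer c = ⌊3.9638⌋ + 1 = 4
Check: 4·13.27 = 53.08 > 52.6, while 3·13.27 = 39.81 ≤ 52.6

Final: 4 servers


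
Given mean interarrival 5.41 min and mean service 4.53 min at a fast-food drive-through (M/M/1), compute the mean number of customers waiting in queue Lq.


λ = 60/5.41 = 11.0906 /hr
μ = 60/4.53 = 13.2450 /hr
ρ = λ/μ = 11.0906/13.2450 = 0.8373
Lq = ρ²/(1−ρ) = 0.7011/0.1627 = 4.3104

Final: 4.3104


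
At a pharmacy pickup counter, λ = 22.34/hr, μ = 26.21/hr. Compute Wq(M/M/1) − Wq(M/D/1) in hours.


ρ = 22.34/26.21 = 0.8523
Wq(M/M/1) = ρ/(μ−λ) = 0.8523/3.87 = 0.22024 hr
Wq(M/D/1) = ρ/(2(μ−λ)) = 0.11012 hr
Savings = 0.22024 − 0.11012 = 0.11012 hr

Final: 0.11012 hr


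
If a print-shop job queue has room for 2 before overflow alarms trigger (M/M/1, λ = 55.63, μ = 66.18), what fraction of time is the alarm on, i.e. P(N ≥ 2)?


ρ = 55.63/66.18 = 0.8406
P(N ≥ n) = ρ^n = 0.8406^2 = 0.706585

Final: 0.706585


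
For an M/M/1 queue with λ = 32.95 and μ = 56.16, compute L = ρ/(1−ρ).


ρ = λ/μ = 32.95/56.16 = 0.5867
L = ρ/(1−ρ) = 0.5867/(1 − 0.5867) = 0.5867/0.4133 = 1.4196

Final: 1.4196


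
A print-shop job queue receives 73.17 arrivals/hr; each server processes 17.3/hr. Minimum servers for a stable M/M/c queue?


Stability requires cμ > λ ⇔ c > λ/μ.
λ/μ = 73.17/17.3 = 4.2295
Minimum integer c = ⌊4.2295⌋ + 1 = 5
Check: 5·17.3 = 86.50 > 73.17, while 4·17.3 = 69.20 ≤ 73.17

Final: 5 servers


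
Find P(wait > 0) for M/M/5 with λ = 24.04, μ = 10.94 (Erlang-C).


a = λ/μ = 2.1974; ρ = a/5 = 0.4395
P₀ = 0.109726 (from M/M/c formula)
C(c,a) = [a^c/(c!(1−ρ))]·P₀ = [51.23724/(120·0.5605)]·0.109726
= 0.76176·0.109726 = 0.083585

Final: 0.083585


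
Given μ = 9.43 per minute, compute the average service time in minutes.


Mean service time = 1/μ = 1/9.43 minute = 0.10604 minute
In minutes: 0.10604 × 1 = 0.1060 min

Final: 0.1060 min


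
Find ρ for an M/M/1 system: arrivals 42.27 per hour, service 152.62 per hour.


ρ = λ/μ = 42.27/152.62 = 0.2770

Final: 0.2770


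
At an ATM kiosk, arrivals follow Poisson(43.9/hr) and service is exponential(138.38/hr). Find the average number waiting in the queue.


ρ = 43.9/138.38 = 0.3172
Lq = ρ²/(1−ρ) = 0.1006/0.6828 = 0.1474

Final: 0.1474


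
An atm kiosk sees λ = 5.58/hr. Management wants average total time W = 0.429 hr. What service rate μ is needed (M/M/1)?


W = 1/(μ−λ) ⇒ μ − λ = 1/W = 1/0.429 = 2.3310
μ = λ + 1/W = 5.58 + 2.3310 = 7.9110 per hr

Final: 7.9110 /hr
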